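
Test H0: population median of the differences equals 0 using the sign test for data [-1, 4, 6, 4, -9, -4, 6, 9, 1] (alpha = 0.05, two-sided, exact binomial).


Step 1: Discard zero differences. Original n = 9; n_eff = number of nonzero differences = 9.
Nonzero differences (with sign): -1, +4, +6, +4, -9, -4, +6, +9, +1
Step 2: Count signs: positive = 6, negative = 3.
Step 3: Under H0: P(positive) = 0.5, so the number of positives S ~ Bin(9, 0.5).
Step 4: Two-sided exact p-value = sum of Bin(9,0.5) probabilities at or below the observed probability = 0.507812.
Step 5: alpha = 0.05. fail to reject H0.

n_eff = 9, pos = 6, neg = 3, p = 0.507812, fail to reject H0.


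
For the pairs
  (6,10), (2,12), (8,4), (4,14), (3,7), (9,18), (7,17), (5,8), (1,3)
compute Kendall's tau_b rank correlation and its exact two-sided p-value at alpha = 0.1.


Step 1: Enumerate the 36 unordered pairs (i,j) with i<j and classify each by sign(x_j-x_i) * sign(y_j-y_i).
  (1,2):dx=-4,dy=+2->D; (1,3):dx=+2,dy=-6->D; (1,4):dx=-2,dy=+4->D; (1,5):dx=-3,dy=-3->C
  (1,6):dx=+3,dy=+8->C; (1,7):dx=+1,dy=+7->C; (1,8):dx=-1,dy=-2->C; (1,9):dx=-5,dy=-7->C
  (2,3):dx=+6,dy=-8->D; (2,4):dx=+2,dy=+2->C; (2,5):dx=+1,dy=-5->D; (2,6):dx=+7,dy=+6->C
  (2,7):dx=+5,dy=+5->C; (2,8):dx=+3,dy=-4->D; (2,9):dx=-1,dy=-9->C; (3,4):dx=-4,dy=+10->D
  (3,5):dx=-5,dy=+3->D; (3,6):dx=+1,dy=+14->C; (3,7):dx=-1,dy=+13->D; (3,8):dx=-3,dy=+4->D
  (3,9):dx=-7,dy=-1->C; (4,5):dx=-1,dy=-7->C; (4,6):dx=+5,dy=+4->C; (4,7):dx=+3,dy=+3->C
  (4,8):dx=+1,dy=-6->D; (4,9):dx=-3,dy=-11->C; (5,6):dx=+6,dy=+11->C; (5,7):dx=+4,dy=+10->C
  (5,8):dx=+2,dy=+1->C; (5,9):dx=-2,dy=-4->C; (6,7):dx=-2,dy=-1->C; (6,8):dx=-4,dy=-10->C
  (6,9):dx=-8,dy=-15->C; (7,8):dx=-2,dy=-9->C; (7,9):dx=-6,dy=-14->C; (8,9):dx=-4,dy=-5->C
Step 2: C = 25, D = 11, total pairs = 36.
Step 3: tau = (C - D)/(n(n-1)/2) = (25 - 11)/36 = 0.388889.
Step 4: Exact two-sided p-value (enumerate n! = 362880 permutations of y under H0): p = 0.180181.
Step 5: alpha = 0.1. fail to reject H0.

tau_b = 0.3889 (C=25, D=11), p = 0.180181, fail to reject H0.


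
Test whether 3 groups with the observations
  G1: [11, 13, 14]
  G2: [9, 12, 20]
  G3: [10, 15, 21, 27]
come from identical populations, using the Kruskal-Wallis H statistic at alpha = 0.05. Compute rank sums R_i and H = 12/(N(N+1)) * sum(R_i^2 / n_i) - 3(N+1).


Step 1: Combine all N = 10 observations and assign midranks.
sorted (value, group, rank): (9,G2,1), (10,G3,2), (11,G1,3), (12,G2,4), (13,G1,5), (14,G1,6), (15,G3,7), (20,G2,8), (21,G3,9), (27,G3,10)
Step 2: Sum ranks within each group.
R_1 = 14 (n_1 = 3)
R_2 = 13 (n_2 = 3)
R_3 = 28 (n_3 = 4)
Step 3: H = 12/(N(N+1)) * sum(R_i^2/n_i) - 3(N+1)
     = 12/(10*11) * (14^2/3 + 13^2/3 + 28^2/4) - 3*11
     = 0.109091 * 317.667 - 33
     = 1.654545.
Step 4: No ties, so H is used without correction.
Step 5: Under H0, H ~ chi^2(2); p-value = 0.437240.
Step 6: alpha = 0.05. fail to reject H0.

H = 1.6545, df = 2, p = 0.437240, fail to reject H0.


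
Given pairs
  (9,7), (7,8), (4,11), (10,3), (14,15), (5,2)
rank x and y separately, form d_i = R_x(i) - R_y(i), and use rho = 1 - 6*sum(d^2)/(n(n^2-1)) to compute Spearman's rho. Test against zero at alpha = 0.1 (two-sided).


Step 1: Rank x and y separately (midranks; no ties here).
rank(x): 9->4, 7->3, 4->1, 10->5, 14->6, 5->2
rank(y): 7->3, 8->4, 11->5, 3->2, 15->6, 2->1
Step 2: d_i = R_x(i) - R_y(i); compute d_i^2.
  (4-3)^2=1, (3-4)^2=1, (1-5)^2=16, (5-2)^2=9, (6-6)^2=0, (2-1)^2=1
sum(d^2) = 28.
Step 3: rho = 1 - 6*28 / (6*(6^2 - 1)) = 1 - 168/210 = 0.200000.
Step 4: Under H0, t = rho * sqrt((n-2)/(1-rho^2)) = 0.4082 ~ t(4).
Step 5: Two-sided p-value from the t-distribution with 4 df = 0.704000.
Step 6: alpha = 0.1. fail to reject H0.

rho = 0.2000, p = 0.704000, fail to reject H0 at alpha = 0.1.


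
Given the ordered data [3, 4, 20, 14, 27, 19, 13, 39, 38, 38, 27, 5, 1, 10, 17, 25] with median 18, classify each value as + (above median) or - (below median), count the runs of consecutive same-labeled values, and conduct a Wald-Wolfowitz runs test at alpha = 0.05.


Step 1: Compute median = 18; label A = above, B = below.
Labels in order: BBABAABAAAABBBBA  (n_A = 8, n_B = 8)
Step 2: Count runs R = 8.
Step 3: Under H0 (random ordering), E[R] = 2*n_A*n_B/(n_A+n_B) + 1 = 2*8*8/16 + 1 = 9.0000.
        Var[R] = 2*n_A*n_B*(2*n_A*n_B - n_A - n_B) / ((n_A+n_B)^2 * (n_A+n_B-1)) = 14336/3840 = 3.7333.
        SD[R] = 1.9322.
Step 4: Continuity-corrected z = (R + 0.5 - E[R]) / SD[R] = (8 + 0.5 - 9.0000) / 1.9322 = -0.2588.
Step 5: Two-sided p-value via normal approximation = 2*(1 - Phi(|z|)) = 0.795809.
Step 6: alpha = 0.05. fail to reject H0.

R = 8, z = -0.2588, p = 0.795809, fail to reject H0.


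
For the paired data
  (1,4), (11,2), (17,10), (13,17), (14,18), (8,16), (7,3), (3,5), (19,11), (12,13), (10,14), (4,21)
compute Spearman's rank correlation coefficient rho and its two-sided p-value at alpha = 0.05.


Step 1: Rank x and y separately (midranks; no ties here).
rank(x): 1->1, 11->7, 17->11, 13->9, 14->10, 8->5, 7->4, 3->2, 19->12, 12->8, 10->6, 4->3
rank(y): 4->3, 2->1, 10->5, 17->10, 18->11, 16->9, 3->2, 5->4, 11->6, 13->7, 14->8, 21->12
Step 2: d_i = R_x(i) - R_y(i); compute d_i^2.
  (1-3)^2=4, (7-1)^2=36, (11-5)^2=36, (9-10)^2=1, (10-11)^2=1, (5-9)^2=16, (4-2)^2=4, (2-4)^2=4, (12-6)^2=36, (8-7)^2=1, (6-8)^2=4, (3-12)^2=81
sum(d^2) = 224.
Step 3: rho = 1 - 6*224 / (12*(12^2 - 1)) = 1 - 1344/1716 = 0.216783.
Step 4: Under H0, t = rho * sqrt((n-2)/(1-rho^2)) = 0.7022 ~ t(10).
Step 5: Two-sided p-value from the t-distribution with 10 df = 0.498556.
Step 6: alpha = 0.05. fail to reject H0.

rho = 0.2168, p = 0.498556, fail to reject H0 at alpha = 0.05.


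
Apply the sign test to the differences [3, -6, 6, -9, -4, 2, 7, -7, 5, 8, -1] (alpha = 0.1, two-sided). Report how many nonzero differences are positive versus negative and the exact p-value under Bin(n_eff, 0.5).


Step 1: Discard zero differences. Original n = 11; n_eff = number of nonzero differences = 11.
Nonzero differences (with sign): +3, -6, +6, -9, -4, +2, +7, -7, +5, +8, -1
Step 2: Count signs: positive = 6, negative = 5.
Step 3: Under H0: P(positive) = 0.5, so the number of positives S ~ Bin(11, 0.5).
Step 4: Two-sided exact p-value = sum of Bin(11,0.5) probabilities at or below the observed probability = 1.000000.
Step 5: alpha = 0.1. fail to reject H0.

n_eff = 11, pos = 6, neg = 5, p = 1.000000, fail to reject H0.


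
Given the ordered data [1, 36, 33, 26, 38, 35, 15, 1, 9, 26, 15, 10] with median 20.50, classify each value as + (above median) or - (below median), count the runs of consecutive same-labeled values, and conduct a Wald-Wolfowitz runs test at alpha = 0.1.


Step 1: Compute median = 20.50; label A = above, B = below.
Labels in order: BAAAAABBBABB  (n_A = 6, n_B = 6)
Step 2: Count runs R = 5.
Step 3: Under H0 (random ordering), E[R] = 2*n_A*n_B/(n_A+n_B) + 1 = 2*6*6/12 + 1 = 7.0000.
        Var[R] = 2*n_A*n_B*(2*n_A*n_B - n_A - n_B) / ((n_A+n_B)^2 * (n_A+n_B-1)) = 4320/1584 = 2.7273.
        SD[R] = 1.6514.
Step 4: Continuity-corrected z = (R + 0.5 - E[R]) / SD[R] = (5 + 0.5 - 7.0000) / 1.6514 = -0.9083.
Step 5: Two-sided p-value via normal approximation = 2*(1 - Phi(|z|)) = 0.363722.
Step 6: alpha = 0.1. fail to reject H0.

R = 5, z = -0.9083, p = 0.363722, fail to reject H0.


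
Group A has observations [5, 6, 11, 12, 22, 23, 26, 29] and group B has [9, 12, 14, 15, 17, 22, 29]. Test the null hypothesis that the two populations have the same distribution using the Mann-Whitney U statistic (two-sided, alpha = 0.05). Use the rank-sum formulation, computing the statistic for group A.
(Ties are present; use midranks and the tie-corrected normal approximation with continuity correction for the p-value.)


Step 1: Combine and sort all 15 observations; assign midranks.
sorted (value, group): (5,X), (6,X), (9,Y), (11,X), (12,X), (12,Y), (14,Y), (15,Y), (17,Y), (22,X), (22,Y), (23,X), (26,X), (29,X), (29,Y)
ranks: 5->1, 6->2, 9->3, 11->4, 12->5.5, 12->5.5, 14->7, 15->8, 17->9, 22->10.5, 22->10.5, 23->12, 26->13, 29->14.5, 29->14.5
Step 2: Rank sum for X: R1 = 1 + 2 + 4 + 5.5 + 10.5 + 12 + 13 + 14.5 = 62.5.
Step 3: U_X = R1 - n1(n1+1)/2 = 62.5 - 8*9/2 = 62.5 - 36 = 26.5.
       U_Y = n1*n2 - U_X = 56 - 26.5 = 29.5.
Step 4: Ties are present, so use the tie-corrected normal approximation (with continuity correction) for the p-value.
Step 5: p-value = 0.907622; compare to alpha = 0.05. fail to reject H0.

U_X = 26.5, p = 0.907622, fail to reject H0 at alpha = 0.05.


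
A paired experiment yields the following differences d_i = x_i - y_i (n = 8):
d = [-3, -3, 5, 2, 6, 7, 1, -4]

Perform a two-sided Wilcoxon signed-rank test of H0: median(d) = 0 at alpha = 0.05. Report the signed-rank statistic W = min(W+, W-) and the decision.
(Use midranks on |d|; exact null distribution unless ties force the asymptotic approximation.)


Step 1: Drop any zero differences (none here) and take |d_i|.
|d| = [3, 3, 5, 2, 6, 7, 1, 4]
Step 2: Midrank |d_i| (ties get averaged ranks).
ranks: |3|->3.5, |3|->3.5, |5|->6, |2|->2, |6|->7, |7|->8, |1|->1, |4|->5
Step 3: Attach original signs; sum ranks with positive sign and with negative sign.
W+ = 6 + 2 + 7 + 8 + 1 = 24
W- = 3.5 + 3.5 + 5 = 12
(Check: W+ + W- = 36 should equal n(n+1)/2 = 36.)
Step 4: Test statistic W = min(W+, W-) = 12.
Step 5: Ties in |d|, so use the tie-corrected normal approximation.
        E[W] = n(n+1)/4 = 8*9/4 = 18.
        Tie groups: |d|=3 (t=2); sum(t^3 - t) = 6.
        Var[W] = n(n+1)(2n+1)/24 - sum(t^3-t)/48 = 1224/24 - 6/48 = 50.875.
        z = (W - E[W]) / sqrt(Var[W]) = (12 - 18) / 7.1327 = -0.8412.
        Two-sided p = 2*Phi(z) = 0.400236.
Step 6: alpha = 0.05. fail to reject H0.

W+ = 24, W- = 12, W = min = 12, p = 0.400236, fail to reject H0.


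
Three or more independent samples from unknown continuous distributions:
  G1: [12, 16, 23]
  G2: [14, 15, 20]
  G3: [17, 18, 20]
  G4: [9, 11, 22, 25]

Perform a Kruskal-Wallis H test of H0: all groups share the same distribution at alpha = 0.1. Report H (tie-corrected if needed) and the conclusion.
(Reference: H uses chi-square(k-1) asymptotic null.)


Step 1: Combine all N = 13 observations and assign midranks.
sorted (value, group, rank): (9,G4,1), (11,G4,2), (12,G1,3), (14,G2,4), (15,G2,5), (16,G1,6), (17,G3,7), (18,G3,8), (20,G2,9.5), (20,G3,9.5), (22,G4,11), (23,G1,12), (25,G4,13)
Step 2: Sum ranks within each group.
R_1 = 21 (n_1 = 3)
R_2 = 18.5 (n_2 = 3)
R_3 = 24.5 (n_3 = 3)
R_4 = 27 (n_4 = 4)
Step 3: H = 12/(N(N+1)) * sum(R_i^2/n_i) - 3(N+1)
     = 12/(13*14) * (21^2/3 + 18.5^2/3 + 24.5^2/3 + 27^2/4) - 3*14
     = 0.065934 * 643.417 - 42
     = 0.423077.
Step 4: Ties present; correction factor C = 1 - 6/(13^3 - 13) = 0.997253. Corrected H = 0.423077 / 0.997253 = 0.424242.
Step 5: Under H0, H ~ chi^2(3); p-value = 0.935190.
Step 6: alpha = 0.1. fail to reject H0.

H = 0.4242, df = 3, p = 0.935190, fail to reject H0.


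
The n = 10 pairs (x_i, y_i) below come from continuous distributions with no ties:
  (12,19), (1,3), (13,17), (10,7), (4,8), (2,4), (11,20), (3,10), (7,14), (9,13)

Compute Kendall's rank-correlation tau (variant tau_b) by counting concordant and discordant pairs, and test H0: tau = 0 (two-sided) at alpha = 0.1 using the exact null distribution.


Step 1: Enumerate the 45 unordered pairs (i,j) with i<j and classify each by sign(x_j-x_i) * sign(y_j-y_i).
  (1,2):dx=-11,dy=-16->C; (1,3):dx=+1,dy=-2->D; (1,4):dx=-2,dy=-12->C; (1,5):dx=-8,dy=-11->C
  (1,6):dx=-10,dy=-15->C; (1,7):dx=-1,dy=+1->D; (1,8):dx=-9,dy=-9->C; (1,9):dx=-5,dy=-5->C
  (1,10):dx=-3,dy=-6->C; (2,3):dx=+12,dy=+14->C; (2,4):dx=+9,dy=+4->C; (2,5):dx=+3,dy=+5->C
  (2,6):dx=+1,dy=+1->C; (2,7):dx=+10,dy=+17->C; (2,8):dx=+2,dy=+7->C; (2,9):dx=+6,dy=+11->C
  (2,10):dx=+8,dy=+10->C; (3,4):dx=-3,dy=-10->C; (3,5):dx=-9,dy=-9->C; (3,6):dx=-11,dy=-13->C
  (3,7):dx=-2,dy=+3->D; (3,8):dx=-10,dy=-7->C; (3,9):dx=-6,dy=-3->C; (3,10):dx=-4,dy=-4->C
  (4,5):dx=-6,dy=+1->D; (4,6):dx=-8,dy=-3->C; (4,7):dx=+1,dy=+13->C; (4,8):dx=-7,dy=+3->D
  (4,9):dx=-3,dy=+7->D; (4,10):dx=-1,dy=+6->D; (5,6):dx=-2,dy=-4->C; (5,7):dx=+7,dy=+12->C
  (5,8):dx=-1,dy=+2->D; (5,9):dx=+3,dy=+6->C; (5,10):dx=+5,dy=+5->C; (6,7):dx=+9,dy=+16->C
  (6,8):dx=+1,dy=+6->C; (6,9):dx=+5,dy=+10->C; (6,10):dx=+7,dy=+9->C; (7,8):dx=-8,dy=-10->C
  (7,9):dx=-4,dy=-6->C; (7,10):dx=-2,dy=-7->C; (8,9):dx=+4,dy=+4->C; (8,10):dx=+6,dy=+3->C
  (9,10):dx=+2,dy=-1->D
Step 2: C = 36, D = 9, total pairs = 45.
Step 3: tau = (C - D)/(n(n-1)/2) = (36 - 9)/45 = 0.600000.
Step 4: Exact two-sided p-value (enumerate n! = 3628800 permutations of y under H0): p = 0.016666.
Step 5: alpha = 0.1. reject H0.

tau_b = 0.6000 (C=36, D=9), p = 0.016666, reject H0.


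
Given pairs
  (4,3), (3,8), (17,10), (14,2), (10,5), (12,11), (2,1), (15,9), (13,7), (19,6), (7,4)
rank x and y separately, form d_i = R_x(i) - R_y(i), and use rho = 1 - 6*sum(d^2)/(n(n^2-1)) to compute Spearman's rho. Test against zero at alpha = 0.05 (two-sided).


Step 1: Rank x and y separately (midranks; no ties here).
rank(x): 4->3, 3->2, 17->10, 14->8, 10->5, 12->6, 2->1, 15->9, 13->7, 19->11, 7->4
rank(y): 3->3, 8->8, 10->10, 2->2, 5->5, 11->11, 1->1, 9->9, 7->7, 6->6, 4->4
Step 2: d_i = R_x(i) - R_y(i); compute d_i^2.
  (3-3)^2=0, (2-8)^2=36, (10-10)^2=0, (8-2)^2=36, (5-5)^2=0, (6-11)^2=25, (1-1)^2=0, (9-9)^2=0, (7-7)^2=0, (11-6)^2=25, (4-4)^2=0
sum(d^2) = 122.
Step 3: rho = 1 - 6*122 / (11*(11^2 - 1)) = 1 - 732/1320 = 0.445455.
Step 4: Under H0, t = rho * sqrt((n-2)/(1-rho^2)) = 1.4926 ~ t(9).
Step 5: Two-sided p-value from the t-distribution with 9 df = 0.169733.
Step 6: alpha = 0.05. fail to reject H0.

rho = 0.4455, p = 0.169733, fail to reject H0 at alpha = 0.05.


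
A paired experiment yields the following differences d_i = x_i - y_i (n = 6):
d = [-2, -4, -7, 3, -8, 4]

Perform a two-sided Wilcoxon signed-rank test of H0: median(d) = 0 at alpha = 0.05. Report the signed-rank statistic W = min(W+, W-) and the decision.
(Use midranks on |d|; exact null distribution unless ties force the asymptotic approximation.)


Step 1: Drop any zero differences (none here) and take |d_i|.
|d| = [2, 4, 7, 3, 8, 4]
Step 2: Midrank |d_i| (ties get averaged ranks).
ranks: |2|->1, |4|->3.5, |7|->5, |3|->2, |8|->6, |4|->3.5
Step 3: Attach original signs; sum ranks with positive sign and with negative sign.
W+ = 2 + 3.5 = 5.5
W- = 1 + 3.5 + 5 + 6 = 15.5
(Check: W+ + W- = 21 should equal n(n+1)/2 = 21.)
Step 4: Test statistic W = min(W+, W-) = 5.5.
Step 5: Ties in |d|, so use the tie-corrected normal approximation.
        E[W] = n(n+1)/4 = 6*7/4 = 10.5.
        Tie groups: |d|=4 (t=2); sum(t^3 - t) = 6.
        Var[W] = n(n+1)(2n+1)/24 - sum(t^3-t)/48 = 546/24 - 6/48 = 22.625.
        z = (W - E[W]) / sqrt(Var[W]) = (5.5 - 10.5) / 4.7566 = -1.0512.
        Two-sided p = 2*Phi(z) = 0.293177.
Step 6: alpha = 0.05. fail to reject H0.

W+ = 5.5, W- = 15.5, W = min = 5.5, p = 0.293177, fail to reject H0.


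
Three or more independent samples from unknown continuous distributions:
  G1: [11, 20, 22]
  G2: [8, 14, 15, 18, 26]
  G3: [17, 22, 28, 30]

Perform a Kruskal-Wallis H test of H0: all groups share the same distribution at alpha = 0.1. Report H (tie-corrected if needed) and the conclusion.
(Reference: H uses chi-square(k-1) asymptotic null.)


Step 1: Combine all N = 12 observations and assign midranks.
sorted (value, group, rank): (8,G2,1), (11,G1,2), (14,G2,3), (15,G2,4), (17,G3,5), (18,G2,6), (20,G1,7), (22,G1,8.5), (22,G3,8.5), (26,G2,10), (28,G3,11), (30,G3,12)
Step 2: Sum ranks within each group.
R_1 = 17.5 (n_1 = 3)
R_2 = 24 (n_2 = 5)
R_3 = 36.5 (n_3 = 4)
Step 3: H = 12/(N(N+1)) * sum(R_i^2/n_i) - 3(N+1)
     = 12/(12*13) * (17.5^2/3 + 24^2/5 + 36.5^2/4) - 3*13
     = 0.076923 * 550.346 - 39
     = 3.334295.
Step 4: Ties present; correction factor C = 1 - 6/(12^3 - 12) = 0.996503. Corrected H = 3.334295 / 0.996503 = 3.345994.
Step 5: Under H0, H ~ chi^2(2); p-value = 0.187684.
Step 6: alpha = 0.1. fail to reject H0.

H = 3.3460, df = 2, p = 0.187684, fail to reject H0.


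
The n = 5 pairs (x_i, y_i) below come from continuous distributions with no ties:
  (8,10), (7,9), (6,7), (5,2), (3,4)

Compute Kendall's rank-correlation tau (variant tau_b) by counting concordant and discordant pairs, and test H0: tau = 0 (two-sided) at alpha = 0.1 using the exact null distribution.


Step 1: Enumerate the 10 unordered pairs (i,j) with i<j and classify each by sign(x_j-x_i) * sign(y_j-y_i).
  (1,2):dx=-1,dy=-1->C; (1,3):dx=-2,dy=-3->C; (1,4):dx=-3,dy=-8->C; (1,5):dx=-5,dy=-6->C
  (2,3):dx=-1,dy=-2->C; (2,4):dx=-2,dy=-7->C; (2,5):dx=-4,dy=-5->C; (3,4):dx=-1,dy=-5->C
  (3,5):dx=-3,dy=-3->C; (4,5):dx=-2,dy=+2->D
Step 2: C = 9, D = 1, total pairs = 10.
Step 3: tau = (C - D)/(n(n-1)/2) = (9 - 1)/10 = 0.800000.
Step 4: Exact two-sided p-value (enumerate n! = 120 permutations of y under H0): p = 0.083333.
Step 5: alpha = 0.1. reject H0.

tau_b = 0.8000 (C=9, D=1), p = 0.083333, reject H0.


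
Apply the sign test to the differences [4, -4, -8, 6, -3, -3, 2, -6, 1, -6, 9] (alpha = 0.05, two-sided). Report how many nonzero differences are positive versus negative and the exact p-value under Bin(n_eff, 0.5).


Step 1: Discard zero differences. Original n = 11; n_eff = number of nonzero differences = 11.
Nonzero differences (with sign): +4, -4, -8, +6, -3, -3, +2, -6, +1, -6, +9
Step 2: Count signs: positive = 5, negative = 6.
Step 3: Under H0: P(positive) = 0.5, so the number of positives S ~ Bin(11, 0.5).
Step 4: Two-sided exact p-value = sum of Bin(11,0.5) probabilities at or below the observed probability = 1.000000.
Step 5: alpha = 0.05. fail to reject H0.

n_eff = 11, pos = 5, neg = 6, p = 1.000000, fail to reject H0.


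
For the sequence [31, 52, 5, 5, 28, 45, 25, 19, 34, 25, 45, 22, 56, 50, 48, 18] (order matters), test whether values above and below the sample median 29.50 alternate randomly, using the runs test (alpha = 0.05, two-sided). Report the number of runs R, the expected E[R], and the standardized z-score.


Step 1: Compute median = 29.50; label A = above, B = below.
Labels in order: AABBBABBABABAAAB  (n_A = 8, n_B = 8)
Step 2: Count runs R = 10.
Step 3: Under H0 (random ordering), E[R] = 2*n_A*n_B/(n_A+n_B) + 1 = 2*8*8/16 + 1 = 9.0000.
        Var[R] = 2*n_A*n_B*(2*n_A*n_B - n_A - n_B) / ((n_A+n_B)^2 * (n_A+n_B-1)) = 14336/3840 = 3.7333.
        SD[R] = 1.9322.
Step 4: Continuity-corrected z = (R - 0.5 - E[R]) / SD[R] = (10 - 0.5 - 9.0000) / 1.9322 = 0.2588.
Step 5: Two-sided p-value via normal approximation = 2*(1 - Phi(|z|)) = 0.795809.
Step 6: alpha = 0.05. fail to reject H0.

R = 10, z = 0.2588, p = 0.795809, fail to reject H0.


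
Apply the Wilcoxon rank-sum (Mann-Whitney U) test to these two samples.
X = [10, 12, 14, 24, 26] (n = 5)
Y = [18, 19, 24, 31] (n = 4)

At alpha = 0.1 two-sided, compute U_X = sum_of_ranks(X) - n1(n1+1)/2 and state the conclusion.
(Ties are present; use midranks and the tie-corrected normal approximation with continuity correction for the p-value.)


Step 1: Combine and sort all 9 observations; assign midranks.
sorted (value, group): (10,X), (12,X), (14,X), (18,Y), (19,Y), (24,X), (24,Y), (26,X), (31,Y)
ranks: 10->1, 12->2, 14->3, 18->4, 19->5, 24->6.5, 24->6.5, 26->8, 31->9
Step 2: Rank sum for X: R1 = 1 + 2 + 3 + 6.5 + 8 = 20.5.
Step 3: U_X = R1 - n1(n1+1)/2 = 20.5 - 5*6/2 = 20.5 - 15 = 5.5.
       U_Y = n1*n2 - U_X = 20 - 5.5 = 14.5.
Step 4: Ties are present, so use the tie-corrected normal approximation (with continuity correction) for the p-value.
Step 5: p-value = 0.325163; compare to alpha = 0.1. fail to reject H0.

U_X = 5.5, p = 0.325163, fail to reject H0 at alpha = 0.1.


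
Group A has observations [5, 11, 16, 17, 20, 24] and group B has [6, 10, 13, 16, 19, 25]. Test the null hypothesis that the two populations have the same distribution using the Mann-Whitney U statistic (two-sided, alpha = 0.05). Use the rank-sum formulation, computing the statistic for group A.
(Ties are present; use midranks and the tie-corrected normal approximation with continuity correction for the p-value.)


Step 1: Combine and sort all 12 observations; assign midranks.
sorted (value, group): (5,X), (6,Y), (10,Y), (11,X), (13,Y), (16,X), (16,Y), (17,X), (19,Y), (20,X), (24,X), (25,Y)
ranks: 5->1, 6->2, 10->3, 11->4, 13->5, 16->6.5, 16->6.5, 17->8, 19->9, 20->10, 24->11, 25->12
Step 2: Rank sum for X: R1 = 1 + 4 + 6.5 + 8 + 10 + 11 = 40.5.
Step 3: U_X = R1 - n1(n1+1)/2 = 40.5 - 6*7/2 = 40.5 - 21 = 19.5.
       U_Y = n1*n2 - U_X = 36 - 19.5 = 16.5.
Step 4: Ties are present, so use the tie-corrected normal approximation (with continuity correction) for the p-value.
Step 5: p-value = 0.872559; compare to alpha = 0.05. fail to reject H0.

U_X = 19.5, p = 0.872559, fail to reject H0 at alpha = 0.05.


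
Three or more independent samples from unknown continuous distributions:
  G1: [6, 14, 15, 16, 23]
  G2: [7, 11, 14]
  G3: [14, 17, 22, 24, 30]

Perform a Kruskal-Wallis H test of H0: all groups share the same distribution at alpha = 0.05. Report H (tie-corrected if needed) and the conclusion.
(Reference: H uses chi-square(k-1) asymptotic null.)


Step 1: Combine all N = 13 observations and assign midranks.
sorted (value, group, rank): (6,G1,1), (7,G2,2), (11,G2,3), (14,G1,5), (14,G2,5), (14,G3,5), (15,G1,7), (16,G1,8), (17,G3,9), (22,G3,10), (23,G1,11), (24,G3,12), (30,G3,13)
Step 2: Sum ranks within each group.
R_1 = 32 (n_1 = 5)
R_2 = 10 (n_2 = 3)
R_3 = 49 (n_3 = 5)
Step 3: H = 12/(N(N+1)) * sum(R_i^2/n_i) - 3(N+1)
     = 12/(13*14) * (32^2/5 + 10^2/3 + 49^2/5) - 3*14
     = 0.065934 * 718.333 - 42
     = 5.362637.
Step 4: Ties present; correction factor C = 1 - 24/(13^3 - 13) = 0.989011. Corrected H = 5.362637 / 0.989011 = 5.422222.
Step 5: Under H0, H ~ chi^2(2); p-value = 0.066463.
Step 6: alpha = 0.05. fail to reject H0.

H = 5.4222, df = 2, p = 0.066463, fail to reject H0.


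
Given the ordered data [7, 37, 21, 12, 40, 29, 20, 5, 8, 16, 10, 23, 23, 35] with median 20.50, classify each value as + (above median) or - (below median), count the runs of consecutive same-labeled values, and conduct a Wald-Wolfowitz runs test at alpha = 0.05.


Step 1: Compute median = 20.50; label A = above, B = below.
Labels in order: BAABAABBBBBAAA  (n_A = 7, n_B = 7)
Step 2: Count runs R = 6.
Step 3: Under H0 (random ordering), E[R] = 2*n_A*n_B/(n_A+n_B) + 1 = 2*7*7/14 + 1 = 8.0000.
        Var[R] = 2*n_A*n_B*(2*n_A*n_B - n_A - n_B) / ((n_A+n_B)^2 * (n_A+n_B-1)) = 8232/2548 = 3.2308.
        SD[R] = 1.7974.
Step 4: Continuity-corrected z = (R + 0.5 - E[R]) / SD[R] = (6 + 0.5 - 8.0000) / 1.7974 = -0.8345.
Step 5: Two-sided p-value via normal approximation = 2*(1 - Phi(|z|)) = 0.403986.
Step 6: alpha = 0.05. fail to reject H0.

R = 6, z = -0.8345, p = 0.403986, fail to reject H0.


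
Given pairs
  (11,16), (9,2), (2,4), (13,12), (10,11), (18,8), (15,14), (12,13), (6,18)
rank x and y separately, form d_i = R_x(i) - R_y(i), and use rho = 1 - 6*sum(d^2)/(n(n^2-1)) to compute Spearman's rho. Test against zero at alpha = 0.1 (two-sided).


Step 1: Rank x and y separately (midranks; no ties here).
rank(x): 11->5, 9->3, 2->1, 13->7, 10->4, 18->9, 15->8, 12->6, 6->2
rank(y): 16->8, 2->1, 4->2, 12->5, 11->4, 8->3, 14->7, 13->6, 18->9
Step 2: d_i = R_x(i) - R_y(i); compute d_i^2.
  (5-8)^2=9, (3-1)^2=4, (1-2)^2=1, (7-5)^2=4, (4-4)^2=0, (9-3)^2=36, (8-7)^2=1, (6-6)^2=0, (2-9)^2=49
sum(d^2) = 104.
Step 3: rho = 1 - 6*104 / (9*(9^2 - 1)) = 1 - 624/720 = 0.133333.
Step 4: Under H0, t = rho * sqrt((n-2)/(1-rho^2)) = 0.3559 ~ t(7).
Step 5: Two-sided p-value from the t-distribution with 7 df = 0.732368.
Step 6: alpha = 0.1. fail to reject H0.

rho = 0.1333, p = 0.732368, fail to reject H0 at alpha = 0.1.


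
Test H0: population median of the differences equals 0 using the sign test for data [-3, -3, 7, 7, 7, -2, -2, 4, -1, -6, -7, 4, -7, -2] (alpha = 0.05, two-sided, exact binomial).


Step 1: Discard zero differences. Original n = 14; n_eff = number of nonzero differences = 14.
Nonzero differences (with sign): -3, -3, +7, +7, +7, -2, -2, +4, -1, -6, -7, +4, -7, -2
Step 2: Count signs: positive = 5, negative = 9.
Step 3: Under H0: P(positive) = 0.5, so the number of positives S ~ Bin(14, 0.5).
Step 4: Two-sided exact p-value = sum of Bin(14,0.5) probabilities at or below the observed probability = 0.423950.
Step 5: alpha = 0.05. fail to reject H0.

n_eff = 14, pos = 5, neg = 9, p = 0.423950, fail to reject H0.


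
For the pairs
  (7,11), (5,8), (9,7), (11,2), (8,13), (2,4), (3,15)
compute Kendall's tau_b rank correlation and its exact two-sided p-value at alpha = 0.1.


Step 1: Enumerate the 21 unordered pairs (i,j) with i<j and classify each by sign(x_j-x_i) * sign(y_j-y_i).
  (1,2):dx=-2,dy=-3->C; (1,3):dx=+2,dy=-4->D; (1,4):dx=+4,dy=-9->D; (1,5):dx=+1,dy=+2->C
  (1,6):dx=-5,dy=-7->C; (1,7):dx=-4,dy=+4->D; (2,3):dx=+4,dy=-1->D; (2,4):dx=+6,dy=-6->D
  (2,5):dx=+3,dy=+5->C; (2,6):dx=-3,dy=-4->C; (2,7):dx=-2,dy=+7->D; (3,4):dx=+2,dy=-5->D
  (3,5):dx=-1,dy=+6->D; (3,6):dx=-7,dy=-3->C; (3,7):dx=-6,dy=+8->D; (4,5):dx=-3,dy=+11->D
  (4,6):dx=-9,dy=+2->D; (4,7):dx=-8,dy=+13->D; (5,6):dx=-6,dy=-9->C; (5,7):dx=-5,dy=+2->D
  (6,7):dx=+1,dy=+11->C
Step 2: C = 8, D = 13, total pairs = 21.
Step 3: tau = (C - D)/(n(n-1)/2) = (8 - 13)/21 = -0.238095.
Step 4: Exact two-sided p-value (enumerate n! = 5040 permutations of y under H0): p = 0.561905.
Step 5: alpha = 0.1. fail to reject H0.

tau_b = -0.2381 (C=8, D=13), p = 0.561905, fail to reject H0.


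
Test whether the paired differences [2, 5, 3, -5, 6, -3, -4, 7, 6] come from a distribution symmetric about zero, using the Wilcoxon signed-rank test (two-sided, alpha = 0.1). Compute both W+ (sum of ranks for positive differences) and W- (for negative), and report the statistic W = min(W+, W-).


Step 1: Drop any zero differences (none here) and take |d_i|.
|d| = [2, 5, 3, 5, 6, 3, 4, 7, 6]
Step 2: Midrank |d_i| (ties get averaged ranks).
ranks: |2|->1, |5|->5.5, |3|->2.5, |5|->5.5, |6|->7.5, |3|->2.5, |4|->4, |7|->9, |6|->7.5
Step 3: Attach original signs; sum ranks with positive sign and with negative sign.
W+ = 1 + 5.5 + 2.5 + 7.5 + 9 + 7.5 = 33
W- = 5.5 + 2.5 + 4 = 12
(Check: W+ + W- = 45 should equal n(n+1)/2 = 45.)
Step 4: Test statistic W = min(W+, W-) = 12.
Step 5: Ties in |d|, so use the tie-corrected normal approximation.
        E[W] = n(n+1)/4 = 9*10/4 = 22.5.
        Tie groups: |d|=3 (t=2), |d|=5 (t=2), |d|=6 (t=2); sum(t^3 - t) = 18.
        Var[W] = n(n+1)(2n+1)/24 - sum(t^3-t)/48 = 1710/24 - 18/48 = 70.875.
        z = (W - E[W]) / sqrt(Var[W]) = (12 - 22.5) / 8.4187 = -1.2472.
        Two-sided p = 2*Phi(z) = 0.212317.
Step 6: alpha = 0.1. fail to reject H0.

W+ = 33, W- = 12, W = min = 12, p = 0.212317, fail to reject H0.


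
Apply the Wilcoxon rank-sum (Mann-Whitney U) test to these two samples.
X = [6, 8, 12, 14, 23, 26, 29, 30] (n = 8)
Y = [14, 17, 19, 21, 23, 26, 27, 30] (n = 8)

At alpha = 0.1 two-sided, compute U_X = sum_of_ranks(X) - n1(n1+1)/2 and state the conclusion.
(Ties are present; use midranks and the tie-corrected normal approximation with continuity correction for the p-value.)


Step 1: Combine and sort all 16 observations; assign midranks.
sorted (value, group): (6,X), (8,X), (12,X), (14,X), (14,Y), (17,Y), (19,Y), (21,Y), (23,X), (23,Y), (26,X), (26,Y), (27,Y), (29,X), (30,X), (30,Y)
ranks: 6->1, 8->2, 12->3, 14->4.5, 14->4.5, 17->6, 19->7, 21->8, 23->9.5, 23->9.5, 26->11.5, 26->11.5, 27->13, 29->14, 30->15.5, 30->15.5
Step 2: Rank sum for X: R1 = 1 + 2 + 3 + 4.5 + 9.5 + 11.5 + 14 + 15.5 = 61.
Step 3: U_X = R1 - n1(n1+1)/2 = 61 - 8*9/2 = 61 - 36 = 25.
       U_Y = n1*n2 - U_X = 64 - 25 = 39.
Step 4: Ties are present, so use the tie-corrected normal approximation (with continuity correction) for the p-value.
Step 5: p-value = 0.493563; compare to alpha = 0.1. fail to reject H0.

U_X = 25, p = 0.493563, fail to reject H0 at alpha = 0.1.


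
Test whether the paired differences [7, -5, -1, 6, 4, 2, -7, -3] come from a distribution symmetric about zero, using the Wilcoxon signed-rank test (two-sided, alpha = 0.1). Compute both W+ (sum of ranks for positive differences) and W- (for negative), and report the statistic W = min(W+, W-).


Step 1: Drop any zero differences (none here) and take |d_i|.
|d| = [7, 5, 1, 6, 4, 2, 7, 3]
Step 2: Midrank |d_i| (ties get averaged ranks).
ranks: |7|->7.5, |5|->5, |1|->1, |6|->6, |4|->4, |2|->2, |7|->7.5, |3|->3
Step 3: Attach original signs; sum ranks with positive sign and with negative sign.
W+ = 7.5 + 6 + 4 + 2 = 19.5
W- = 5 + 1 + 7.5 + 3 = 16.5
(Check: W+ + W- = 36 should equal n(n+1)/2 = 36.)
Step 4: Test statistic W = min(W+, W-) = 16.5.
Step 5: Ties in |d|, so use the tie-corrected normal approximation.
        E[W] = n(n+1)/4 = 8*9/4 = 18.
        Tie groups: |d|=7 (t=2); sum(t^3 - t) = 6.
        Var[W] = n(n+1)(2n+1)/24 - sum(t^3-t)/48 = 1224/24 - 6/48 = 50.875.
        z = (W - E[W]) / sqrt(Var[W]) = (16.5 - 18) / 7.1327 = -0.2103.
        Two-sided p = 2*Phi(z) = 0.833434.
Step 6: alpha = 0.1. fail to reject H0.

W+ = 19.5, W- = 16.5, W = min = 16.5, p = 0.833434, fail to reject H0.


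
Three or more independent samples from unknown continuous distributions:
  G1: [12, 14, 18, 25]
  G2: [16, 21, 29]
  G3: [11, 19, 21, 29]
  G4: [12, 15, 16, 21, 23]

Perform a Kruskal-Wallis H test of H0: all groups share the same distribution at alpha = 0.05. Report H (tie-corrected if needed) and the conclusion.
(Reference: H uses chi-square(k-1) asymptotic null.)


Step 1: Combine all N = 16 observations and assign midranks.
sorted (value, group, rank): (11,G3,1), (12,G1,2.5), (12,G4,2.5), (14,G1,4), (15,G4,5), (16,G2,6.5), (16,G4,6.5), (18,G1,8), (19,G3,9), (21,G2,11), (21,G3,11), (21,G4,11), (23,G4,13), (25,G1,14), (29,G2,15.5), (29,G3,15.5)
Step 2: Sum ranks within each group.
R_1 = 28.5 (n_1 = 4)
R_2 = 33 (n_2 = 3)
R_3 = 36.5 (n_3 = 4)
R_4 = 38 (n_4 = 5)
Step 3: H = 12/(N(N+1)) * sum(R_i^2/n_i) - 3(N+1)
     = 12/(16*17) * (28.5^2/4 + 33^2/3 + 36.5^2/4 + 38^2/5) - 3*17
     = 0.044118 * 1187.92 - 51
     = 1.408456.
Step 4: Ties present; correction factor C = 1 - 42/(16^3 - 16) = 0.989706. Corrected H = 1.408456 / 0.989706 = 1.423105.
Step 5: Under H0, H ~ chi^2(3); p-value = 0.700128.
Step 6: alpha = 0.05. fail to reject H0.

H = 1.4231, df = 3, p = 0.700128, fail to reject H0.


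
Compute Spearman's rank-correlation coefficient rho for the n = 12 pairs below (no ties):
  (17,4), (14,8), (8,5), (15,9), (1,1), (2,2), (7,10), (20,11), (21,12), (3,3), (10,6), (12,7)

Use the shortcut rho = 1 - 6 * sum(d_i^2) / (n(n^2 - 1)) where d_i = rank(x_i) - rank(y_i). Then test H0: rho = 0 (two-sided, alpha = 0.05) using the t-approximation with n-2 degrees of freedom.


Step 1: Rank x and y separately (midranks; no ties here).
rank(x): 17->10, 14->8, 8->5, 15->9, 1->1, 2->2, 7->4, 20->11, 21->12, 3->3, 10->6, 12->7
rank(y): 4->4, 8->8, 5->5, 9->9, 1->1, 2->2, 10->10, 11->11, 12->12, 3->3, 6->6, 7->7
Step 2: d_i = R_x(i) - R_y(i); compute d_i^2.
  (10-4)^2=36, (8-8)^2=0, (5-5)^2=0, (9-9)^2=0, (1-1)^2=0, (2-2)^2=0, (4-10)^2=36, (11-11)^2=0, (12-12)^2=0, (3-3)^2=0, (6-6)^2=0, (7-7)^2=0
sum(d^2) = 72.
Step 3: rho = 1 - 6*72 / (12*(12^2 - 1)) = 1 - 432/1716 = 0.748252.
Step 4: Under H0, t = rho * sqrt((n-2)/(1-rho^2)) = 3.5667 ~ t(10).
Step 5: Two-sided p-value from the t-distribution with 10 df = 0.005124.
Step 6: alpha = 0.05. reject H0.

rho = 0.7483, p = 0.005124, reject H0 at alpha = 0.05.


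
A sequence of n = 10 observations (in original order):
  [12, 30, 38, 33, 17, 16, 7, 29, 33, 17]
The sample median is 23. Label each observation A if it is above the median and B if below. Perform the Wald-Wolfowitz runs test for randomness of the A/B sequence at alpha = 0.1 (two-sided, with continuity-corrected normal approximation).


Step 1: Compute median = 23; label A = above, B = below.
Labels in order: BAAABBBAAB  (n_A = 5, n_B = 5)
Step 2: Count runs R = 5.
Step 3: Under H0 (random ordering), E[R] = 2*n_A*n_B/(n_A+n_B) + 1 = 2*5*5/10 + 1 = 6.0000.
        Var[R] = 2*n_A*n_B*(2*n_A*n_B - n_A - n_B) / ((n_A+n_B)^2 * (n_A+n_B-1)) = 2000/900 = 2.2222.
        SD[R] = 1.4907.
Step 4: Continuity-corrected z = (R + 0.5 - E[R]) / SD[R] = (5 + 0.5 - 6.0000) / 1.4907 = -0.3354.
Step 5: Two-sided p-value via normal approximation = 2*(1 - Phi(|z|)) = 0.737316.
Step 6: alpha = 0.1. fail to reject H0.

R = 5, z = -0.3354, p = 0.737316, fail to reject H0.


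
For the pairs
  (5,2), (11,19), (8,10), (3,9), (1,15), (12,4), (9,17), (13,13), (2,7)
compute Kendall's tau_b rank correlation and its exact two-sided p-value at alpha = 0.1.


Step 1: Enumerate the 36 unordered pairs (i,j) with i<j and classify each by sign(x_j-x_i) * sign(y_j-y_i).
  (1,2):dx=+6,dy=+17->C; (1,3):dx=+3,dy=+8->C; (1,4):dx=-2,dy=+7->D; (1,5):dx=-4,dy=+13->D
  (1,6):dx=+7,dy=+2->C; (1,7):dx=+4,dy=+15->C; (1,8):dx=+8,dy=+11->C; (1,9):dx=-3,dy=+5->D
  (2,3):dx=-3,dy=-9->C; (2,4):dx=-8,dy=-10->C; (2,5):dx=-10,dy=-4->C; (2,6):dx=+1,dy=-15->D
  (2,7):dx=-2,dy=-2->C; (2,8):dx=+2,dy=-6->D; (2,9):dx=-9,dy=-12->C; (3,4):dx=-5,dy=-1->C
  (3,5):dx=-7,dy=+5->D; (3,6):dx=+4,dy=-6->D; (3,7):dx=+1,dy=+7->C; (3,8):dx=+5,dy=+3->C
  (3,9):dx=-6,dy=-3->C; (4,5):dx=-2,dy=+6->D; (4,6):dx=+9,dy=-5->D; (4,7):dx=+6,dy=+8->C
  (4,8):dx=+10,dy=+4->C; (4,9):dx=-1,dy=-2->C; (5,6):dx=+11,dy=-11->D; (5,7):dx=+8,dy=+2->C
  (5,8):dx=+12,dy=-2->D; (5,9):dx=+1,dy=-8->D; (6,7):dx=-3,dy=+13->D; (6,8):dx=+1,dy=+9->C
  (6,9):dx=-10,dy=+3->D; (7,8):dx=+4,dy=-4->D; (7,9):dx=-7,dy=-10->C; (8,9):dx=-11,dy=-6->C
Step 2: C = 21, D = 15, total pairs = 36.
Step 3: tau = (C - D)/(n(n-1)/2) = (21 - 15)/36 = 0.166667.
Step 4: Exact two-sided p-value (enumerate n! = 362880 permutations of y under H0): p = 0.612202.
Step 5: alpha = 0.1. fail to reject H0.

tau_b = 0.1667 (C=21, D=15), p = 0.612202, fail to reject H0.


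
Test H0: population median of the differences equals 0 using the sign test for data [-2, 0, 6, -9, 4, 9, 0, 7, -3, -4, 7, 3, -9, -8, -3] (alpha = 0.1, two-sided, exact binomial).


Step 1: Discard zero differences. Original n = 15; n_eff = number of nonzero differences = 13.
Nonzero differences (with sign): -2, +6, -9, +4, +9, +7, -3, -4, +7, +3, -9, -8, -3
Step 2: Count signs: positive = 6, negative = 7.
Step 3: Under H0: P(positive) = 0.5, so the number of positives S ~ Bin(13, 0.5).
Step 4: Two-sided exact p-value = sum of Bin(13,0.5) probabilities at or below the observed probability = 1.000000.
Step 5: alpha = 0.1. fail to reject H0.

n_eff = 13, pos = 6, neg = 7, p = 1.000000, fail to reject H0.


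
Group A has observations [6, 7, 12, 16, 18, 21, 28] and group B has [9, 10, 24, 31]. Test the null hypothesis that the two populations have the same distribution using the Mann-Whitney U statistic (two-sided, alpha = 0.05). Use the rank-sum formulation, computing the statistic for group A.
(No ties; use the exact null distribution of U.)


Step 1: Combine and sort all 11 observations; assign midranks.
sorted (value, group): (6,X), (7,X), (9,Y), (10,Y), (12,X), (16,X), (18,X), (21,X), (24,Y), (28,X), (31,Y)
ranks: 6->1, 7->2, 9->3, 10->4, 12->5, 16->6, 18->7, 21->8, 24->9, 28->10, 31->11
Step 2: Rank sum for X: R1 = 1 + 2 + 5 + 6 + 7 + 8 + 10 = 39.
Step 3: U_X = R1 - n1(n1+1)/2 = 39 - 7*8/2 = 39 - 28 = 11.
       U_Y = n1*n2 - U_X = 28 - 11 = 17.
Step 4: No ties, so the exact null distribution of U (based on enumerating the C(11,7) = 330 equally likely rank assignments) gives the two-sided p-value.
Step 5: p-value = 0.648485; compare to alpha = 0.05. fail to reject H0.

U_X = 11, p = 0.648485, fail to reject H0 at alpha = 0.05.


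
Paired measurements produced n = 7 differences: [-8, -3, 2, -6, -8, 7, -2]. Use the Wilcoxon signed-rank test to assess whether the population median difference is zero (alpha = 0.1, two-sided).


Step 1: Drop any zero differences (none here) and take |d_i|.
|d| = [8, 3, 2, 6, 8, 7, 2]
Step 2: Midrank |d_i| (ties get averaged ranks).
ranks: |8|->6.5, |3|->3, |2|->1.5, |6|->4, |8|->6.5, |7|->5, |2|->1.5
Step 3: Attach original signs; sum ranks with positive sign and with negative sign.
W+ = 1.5 + 5 = 6.5
W- = 6.5 + 3 + 4 + 6.5 + 1.5 = 21.5
(Check: W+ + W- = 28 should equal n(n+1)/2 = 28.)
Step 4: Test statistic W = min(W+, W-) = 6.5.
Step 5: Ties in |d|, so use the tie-corrected normal approximation.
        E[W] = n(n+1)/4 = 7*8/4 = 14.
        Tie groups: |d|=2 (t=2), |d|=8 (t=2); sum(t^3 - t) = 12.
        Var[W] = n(n+1)(2n+1)/24 - sum(t^3-t)/48 = 840/24 - 12/48 = 34.75.
        z = (W - E[W]) / sqrt(Var[W]) = (6.5 - 14) / 5.8949 = -1.2723.
        Two-sided p = 2*Phi(z) = 0.203272.
Step 6: alpha = 0.1. fail to reject H0.

W+ = 6.5, W- = 21.5, W = min = 6.5, p = 0.203272, fail to reject H0.


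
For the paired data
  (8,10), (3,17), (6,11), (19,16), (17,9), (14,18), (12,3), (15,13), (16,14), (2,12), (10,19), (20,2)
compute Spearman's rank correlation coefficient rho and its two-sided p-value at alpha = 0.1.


Step 1: Rank x and y separately (midranks; no ties here).
rank(x): 8->4, 3->2, 6->3, 19->11, 17->10, 14->7, 12->6, 15->8, 16->9, 2->1, 10->5, 20->12
rank(y): 10->4, 17->10, 11->5, 16->9, 9->3, 18->11, 3->2, 13->7, 14->8, 12->6, 19->12, 2->1
Step 2: d_i = R_x(i) - R_y(i); compute d_i^2.
  (4-4)^2=0, (2-10)^2=64, (3-5)^2=4, (11-9)^2=4, (10-3)^2=49, (7-11)^2=16, (6-2)^2=16, (8-7)^2=1, (9-8)^2=1, (1-6)^2=25, (5-12)^2=49, (12-1)^2=121
sum(d^2) = 350.
Step 3: rho = 1 - 6*350 / (12*(12^2 - 1)) = 1 - 2100/1716 = -0.223776.
Step 4: Under H0, t = rho * sqrt((n-2)/(1-rho^2)) = -0.7261 ~ t(10).
Step 5: Two-sided p-value from the t-distribution with 10 df = 0.484452.
Step 6: alpha = 0.1. fail to reject H0.

rho = -0.2238, p = 0.484452, fail to reject H0 at alpha = 0.1.


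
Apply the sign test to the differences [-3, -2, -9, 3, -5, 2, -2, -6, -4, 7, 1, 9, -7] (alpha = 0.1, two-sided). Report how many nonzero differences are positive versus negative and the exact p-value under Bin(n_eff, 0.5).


Step 1: Discard zero differences. Original n = 13; n_eff = number of nonzero differences = 13.
Nonzero differences (with sign): -3, -2, -9, +3, -5, +2, -2, -6, -4, +7, +1, +9, -7
Step 2: Count signs: positive = 5, negative = 8.
Step 3: Under H0: P(positive) = 0.5, so the number of positives S ~ Bin(13, 0.5).
Step 4: Two-sided exact p-value = sum of Bin(13,0.5) probabilities at or below the observed probability = 0.581055.
Step 5: alpha = 0.1. fail to reject H0.

n_eff = 13, pos = 5, neg = 8, p = 0.581055, fail to reject H0.


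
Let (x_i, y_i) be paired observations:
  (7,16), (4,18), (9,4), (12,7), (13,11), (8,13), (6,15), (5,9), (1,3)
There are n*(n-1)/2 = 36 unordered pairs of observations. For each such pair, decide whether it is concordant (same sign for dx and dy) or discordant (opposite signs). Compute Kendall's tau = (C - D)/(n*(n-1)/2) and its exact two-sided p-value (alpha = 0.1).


Step 1: Enumerate the 36 unordered pairs (i,j) with i<j and classify each by sign(x_j-x_i) * sign(y_j-y_i).
  (1,2):dx=-3,dy=+2->D; (1,3):dx=+2,dy=-12->D; (1,4):dx=+5,dy=-9->D; (1,5):dx=+6,dy=-5->D
  (1,6):dx=+1,dy=-3->D; (1,7):dx=-1,dy=-1->C; (1,8):dx=-2,dy=-7->C; (1,9):dx=-6,dy=-13->C
  (2,3):dx=+5,dy=-14->D; (2,4):dx=+8,dy=-11->D; (2,5):dx=+9,dy=-7->D; (2,6):dx=+4,dy=-5->D
  (2,7):dx=+2,dy=-3->D; (2,8):dx=+1,dy=-9->D; (2,9):dx=-3,dy=-15->C; (3,4):dx=+3,dy=+3->C
  (3,5):dx=+4,dy=+7->C; (3,6):dx=-1,dy=+9->D; (3,7):dx=-3,dy=+11->D; (3,8):dx=-4,dy=+5->D
  (3,9):dx=-8,dy=-1->C; (4,5):dx=+1,dy=+4->C; (4,6):dx=-4,dy=+6->D; (4,7):dx=-6,dy=+8->D
  (4,8):dx=-7,dy=+2->D; (4,9):dx=-11,dy=-4->C; (5,6):dx=-5,dy=+2->D; (5,7):dx=-7,dy=+4->D
  (5,8):dx=-8,dy=-2->C; (5,9):dx=-12,dy=-8->C; (6,7):dx=-2,dy=+2->D; (6,8):dx=-3,dy=-4->C
  (6,9):dx=-7,dy=-10->C; (7,8):dx=-1,dy=-6->C; (7,9):dx=-5,dy=-12->C; (8,9):dx=-4,dy=-6->C
Step 2: C = 16, D = 20, total pairs = 36.
Step 3: tau = (C - D)/(n(n-1)/2) = (16 - 20)/36 = -0.111111.
Step 4: Exact two-sided p-value (enumerate n! = 362880 permutations of y under H0): p = 0.761414.
Step 5: alpha = 0.1. fail to reject H0.

tau_b = -0.1111 (C=16, D=20), p = 0.761414, fail to reject H0.


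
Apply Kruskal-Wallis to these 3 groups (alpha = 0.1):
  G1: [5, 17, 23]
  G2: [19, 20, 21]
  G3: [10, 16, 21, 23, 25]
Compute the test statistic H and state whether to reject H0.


Step 1: Combine all N = 11 observations and assign midranks.
sorted (value, group, rank): (5,G1,1), (10,G3,2), (16,G3,3), (17,G1,4), (19,G2,5), (20,G2,6), (21,G2,7.5), (21,G3,7.5), (23,G1,9.5), (23,G3,9.5), (25,G3,11)
Step 2: Sum ranks within each group.
R_1 = 14.5 (n_1 = 3)
R_2 = 18.5 (n_2 = 3)
R_3 = 33 (n_3 = 5)
Step 3: H = 12/(N(N+1)) * sum(R_i^2/n_i) - 3(N+1)
     = 12/(11*12) * (14.5^2/3 + 18.5^2/3 + 33^2/5) - 3*12
     = 0.090909 * 401.967 - 36
     = 0.542424.
Step 4: Ties present; correction factor C = 1 - 12/(11^3 - 11) = 0.990909. Corrected H = 0.542424 / 0.990909 = 0.547401.
Step 5: Under H0, H ~ chi^2(2); p-value = 0.760560.
Step 6: alpha = 0.1. fail to reject H0.

H = 0.5474, df = 2, p = 0.760560, fail to reject H0.
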